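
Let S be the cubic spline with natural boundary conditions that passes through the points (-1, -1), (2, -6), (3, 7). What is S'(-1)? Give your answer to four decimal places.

-7.1667

Let M_i = S''(x_i). Step sizes h_i = 3, 1; slopes of the chords Δ_i = (y_(i+1) - y_i)/h_i = -5/3, 13.
  3·M_0 + 8·M_1 + 1·M_2 = 6(Δ_1 - Δ_0) = 88
Natural end conditions: M_0 = M_2 = 0.
Forward elimination and back-substitution give M_0 = 0, M_1 = 11, M_2 = 0.
On [-1, 2], S'(t) = b_0 + 2c_0·(t + 1) + 3d_0·(t + 1)² with b_0 = Δ_0 - h_0(2M_0 + M_1)/6 = -43/6, c_0 = M_0/2 = 0, d_0 = (M_1 - M_0)/(6h_0) = 11/18. So S'(-1) = -43/6.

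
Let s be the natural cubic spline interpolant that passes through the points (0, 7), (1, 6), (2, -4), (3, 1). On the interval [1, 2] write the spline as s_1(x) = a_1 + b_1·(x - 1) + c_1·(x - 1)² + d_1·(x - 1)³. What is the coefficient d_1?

Put m_i = s'' at the i-th knot. Here h = (1, 1, 1) and Δ = (-1, -10, 5), so the interior equations h_(i-1)·m_(i-1) + 2(h_(i-1)+h_i)·m_i + h_i·m_(i+1) = 6(Δ_i − Δ_(i-1)) read
  1·m_0 + 4·m_1 + 1·m_2 = 6(Δ_1 - Δ_0) = -54
  1·m_1 + 4·m_2 + 1·m_3 = 6(Δ_2 - Δ_1) = 90
Natural end conditions: m_0 = m_3 = 0.
Forward elimination and back-substitution give m_0 = 0, m_1 = -102/5, m_2 = 138/5, m_3 = 0.
On [1, 2], with s_1(x) = a_1 + b_1·(x - 1) + c_1·(x - 1)² + d_1·(x - 1)³: c_1 = m_1/2 = -51/5, d_1 = (m_2 - m_1)/(6h_1) = 8, b_1 = Δ_1 - h_1(2m_1 + m_2)/6 = -39/5.

8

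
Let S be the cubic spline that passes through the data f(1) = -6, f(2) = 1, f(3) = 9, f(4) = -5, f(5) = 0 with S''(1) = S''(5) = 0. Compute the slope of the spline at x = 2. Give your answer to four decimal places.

11.3571

Write M_i for S''(x_i). With h_i = 1, 1, 1, 1 and divided differences Δ_i = 7, 8, -14, 5, the continuity of S' gives the tridiagonal system
  1·M_0 + 4·M_1 + 1·M_2 = 6(Δ_1 - Δ_0) = 6
  1·M_1 + 4·M_2 + 1·M_3 = 6(Δ_2 - Δ_1) = -132
  1·M_2 + 4·M_3 + 1·M_4 = 6(Δ_3 - Δ_2) = 114
Natural end conditions: M_0 = M_4 = 0.
Hence M_0 = 0, M_1 = 183/14, M_2 = -324/7, M_3 = 561/14, M_4 = 0.
On [2, 3], S'(x) = b_1 + 2c_1·(x - 2) + 3d_1·(x - 2)² with b_1 = Δ_1 - h_1(2M_1 + M_2)/6 = 159/14, c_1 = M_1/2 = 183/28, d_1 = (M_2 - M_1)/(6h_1) = -277/28. So S'(2) = 159/14.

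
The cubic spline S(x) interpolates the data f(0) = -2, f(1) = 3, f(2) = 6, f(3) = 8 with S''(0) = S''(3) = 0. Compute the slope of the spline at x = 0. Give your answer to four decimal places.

Write M_i for S''(x_i). With h_i = 1, 1, 1 and divided differences Δ_i = 5, 3, 2, the continuity of S' gives the tridiagonal system
  1·M_0 + 4·M_1 + 1·M_2 = 6(Δ_1 - Δ_0) = -12
  1·M_1 + 4·M_2 + 1·M_3 = 6(Δ_2 - Δ_1) = -6
Natural end conditions: M_0 = M_3 = 0.
Forward elimination and back-substitution give M_0 = 0, M_1 = -14/5, M_2 = -4/5, M_3 = 0.
On [0, 1], S'(x) = b_0 + 2c_0·x + 3d_0·x² with b_0 = Δ_0 - h_0(2M_0 + M_1)/6 = 82/15, c_0 = M_0/2 = 0, d_0 = (M_1 - M_0)/(6h_0) = -7/15. So S'(0) = 82/15.

5.4667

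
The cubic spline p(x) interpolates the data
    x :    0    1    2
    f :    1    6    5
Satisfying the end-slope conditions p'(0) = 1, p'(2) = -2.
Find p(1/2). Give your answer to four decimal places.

3.2188

Write M_i for p''(x_i). With h_i = 1, 1 and divided differences Δ_i = 5, -1, the continuity of p' gives the tridiagonal system
  1·M_0 + 4·M_1 + 1·M_2 = 6(Δ_1 - Δ_0) = -36
Clamped end conditions give two more equations: 2h_0·M_0 + h_0·M_1 = 6(Δ_0 - p'(0)) = 24 and h_1·M_1 + 2h_1·M_2 = 6(p'(2) - Δ_1) = -6.
Solving the tridiagonal system: M_0 = 39/2, M_1 = -15, M_2 = 9/2.
On [0, 1], p(x) = 1 + 1·x + 39/4·x² - 23/4·x³.
With x = 1/2: p(1/2) = 103/32.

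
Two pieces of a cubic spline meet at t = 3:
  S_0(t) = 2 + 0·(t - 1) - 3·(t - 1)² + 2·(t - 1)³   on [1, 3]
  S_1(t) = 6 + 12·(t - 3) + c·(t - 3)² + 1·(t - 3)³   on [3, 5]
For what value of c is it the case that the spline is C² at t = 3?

9

S_0''(t) = -6 + 12·(t - 1), so S_0''(3) = 18. On the right, S_1''(3) = 2c, so c = 9.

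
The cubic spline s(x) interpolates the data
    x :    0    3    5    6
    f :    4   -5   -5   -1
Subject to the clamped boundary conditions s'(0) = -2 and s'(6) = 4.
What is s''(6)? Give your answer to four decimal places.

-1.8947

Write M_i for s''(x_i). With h_i = 3, 2, 1 and divided differences Δ_i = -3, 0, 4, the continuity of s' gives the tridiagonal system
  3·M_0 + 10·M_1 + 2·M_2 = 6(Δ_1 - Δ_0) = 18
  2·M_1 + 6·M_2 + 1·M_3 = 6(Δ_2 - Δ_1) = 24
Clamped end conditions give two more equations: 2h_0·M_0 + h_0·M_1 = 6(Δ_0 - s'(0)) = -6 and h_2·M_2 + 2h_2·M_3 = 6(s'(6) - Δ_2) = 0.
Forward elimination and back-substitution give M_0 = -34/19, M_1 = 30/19, M_2 = 72/19, M_3 = -36/19.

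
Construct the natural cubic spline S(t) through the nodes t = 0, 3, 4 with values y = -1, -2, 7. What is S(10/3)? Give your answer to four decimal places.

Write M_i for S''(x_i). With h_i = 3, 1 and divided differences Δ_i = -1/3, 9, the continuity of S' gives the tridiagonal system
  3·M_0 + 8·M_1 + 1·M_2 = 6(Δ_1 - Δ_0) = 56
Natural end conditions: M_0 = M_2 = 0.
Hence M_0 = 0, M_1 = 7, M_2 = 0.
On [3, 4], S(t) = -2 + 20/3·(t - 3) + 7/2·(t - 3)² - 7/6·(t - 3)³.
With (t - 3) = 1/3: S(10/3) = 46/81.

0.5679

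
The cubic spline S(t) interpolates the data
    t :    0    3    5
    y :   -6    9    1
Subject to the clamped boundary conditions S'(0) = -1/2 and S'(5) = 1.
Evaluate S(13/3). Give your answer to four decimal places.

Write σ_i for S''(x_i). With h_i = 3, 2 and divided differences Δ_i = 5, -4, the continuity of S' gives the tridiagonal system
  3·σ_0 + 10·σ_1 + 2·σ_2 = 6(Δ_1 - Δ_0) = -54
Clamped end conditions give two more equations: 2h_0·σ_0 + h_0·σ_1 = 6(Δ_0 - S'(0)) = 33 and h_1·σ_1 + 2h_1·σ_2 = 6(S'(5) - Δ_1) = 30.
Hence σ_0 = 56/5, σ_1 = -57/5, σ_2 = 66/5.
On [3, 5], S(t) = 9 - 4/5·(t - 3) - 57/10·(t - 3)² + 41/20·(t - 3)³.
With (t - 3) = 4/3: S(13/3) = 359/135.

2.6593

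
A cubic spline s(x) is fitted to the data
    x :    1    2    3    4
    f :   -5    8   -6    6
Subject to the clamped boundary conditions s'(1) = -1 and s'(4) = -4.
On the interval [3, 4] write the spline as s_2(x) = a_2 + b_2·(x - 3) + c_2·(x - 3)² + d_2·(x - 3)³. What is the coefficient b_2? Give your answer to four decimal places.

Write M_i for s''(x_i). With h_i = 1, 1, 1 and divided differences Δ_i = 13, -14, 12, the continuity of s' gives the tridiagonal system
  1·M_0 + 4·M_1 + 1·M_2 = 6(Δ_1 - Δ_0) = -162
  1·M_1 + 4·M_2 + 1·M_3 = 6(Δ_2 - Δ_1) = 156
Clamped end conditions give two more equations: 2h_0·M_0 + h_0·M_1 = 6(Δ_0 - s'(1)) = 84 and h_2·M_2 + 2h_2·M_3 = 6(s'(4) - Δ_2) = -96.
Hence M_0 = 414/5, M_1 = -408/5, M_2 = 408/5, M_3 = -444/5.
On [3, 4], with s_2(x) = a_2 + b_2·(x - 3) + c_2·(x - 3)² + d_2·(x - 3)³: c_2 = M_2/2 = 204/5, d_2 = (M_3 - M_2)/(6h_2) = -142/5, b_2 = Δ_2 - h_2(2M_2 + M_3)/6 = -2/5.

-0.4000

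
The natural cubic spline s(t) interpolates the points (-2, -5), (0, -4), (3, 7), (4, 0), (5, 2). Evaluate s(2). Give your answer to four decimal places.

Put σ_i = s'' at the i-th knot. Here h = (2, 3, 1, 1) and Δ = (1/2, 11/3, -7, 2), so the interior equations h_(i-1)·σ_(i-1) + 2(h_(i-1)+h_i)·σ_i + h_i·σ_(i+1) = 6(Δ_i − Δ_(i-1)) read
  2·σ_0 + 10·σ_1 + 3·σ_2 = 6(Δ_1 - Δ_0) = 19
  3·σ_1 + 8·σ_2 + 1·σ_3 = 6(Δ_2 - Δ_1) = -64
  1·σ_2 + 4·σ_3 + 1·σ_4 = 6(Δ_3 - Δ_2) = 54
Natural end conditions: σ_0 = σ_4 = 0.
Solving: σ_0 = 0, σ_1 = 1519/274, σ_2 = -1664/137, σ_3 = 4531/274, σ_4 = 0.
On [0, 3], s(t) = -4 + 3449/822·t + 1519/548·t² - 4847/4932·t³.
With t = 2: s(2) = 9392/1233.

7.6172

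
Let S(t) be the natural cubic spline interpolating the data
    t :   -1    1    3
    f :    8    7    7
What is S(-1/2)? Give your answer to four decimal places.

7.6914

Let M_i = S''(x_i). Step sizes h_i = 2, 2; slopes of the chords Δ_i = (y_(i+1) - y_i)/h_i = -1/2, 0.
  2·M_0 + 8·M_1 + 2·M_2 = 6(Δ_1 - Δ_0) = 3
Natural end conditions: M_0 = M_2 = 0.
Solving the tridiagonal system: M_0 = 0, M_1 = 3/8, M_2 = 0.
On [-1, 1], S(t) = 8 - 5/8·(t + 1) + 0·(t + 1)² + 1/32·(t + 1)³.
With (t + 1) = 1/2: S(-1/2) = 1969/256.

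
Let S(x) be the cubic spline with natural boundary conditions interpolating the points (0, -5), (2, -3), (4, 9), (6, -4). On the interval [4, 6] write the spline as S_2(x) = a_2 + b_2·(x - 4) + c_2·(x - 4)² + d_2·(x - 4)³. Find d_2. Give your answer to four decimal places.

0.9167

With m_i denoting the second derivative at x_i, h_i = 2, 2, 2, and Δ_i = (y_(i+1) − y_i)/h_i = 1, 6, -13/2:
  2·m_0 + 8·m_1 + 2·m_2 = 6(Δ_1 - Δ_0) = 30
  2·m_1 + 8·m_2 + 2·m_3 = 6(Δ_2 - Δ_1) = -75
Natural end conditions: m_0 = m_3 = 0.
Hence m_0 = 0, m_1 = 13/2, m_2 = -11, m_3 = 0.
On [4, 6], with S_2(x) = a_2 + b_2·(x - 4) + c_2·(x - 4)² + d_2·(x - 4)³: c_2 = m_2/2 = -11/2, d_2 = (m_3 - m_2)/(6h_2) = 11/12, b_2 = Δ_2 - h_2(2m_2 + m_3)/6 = 5/6.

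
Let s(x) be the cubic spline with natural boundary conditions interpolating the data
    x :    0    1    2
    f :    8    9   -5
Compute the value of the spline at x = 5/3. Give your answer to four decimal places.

0.7778

Let M_i = s''(x_i). Step sizes h_i = 1, 1; slopes of the chords Δ_i = (y_(i+1) - y_i)/h_i = 1, -14.
  1·M_0 + 4·M_1 + 1·M_2 = 6(Δ_1 - Δ_0) = -90
Natural end conditions: M_0 = M_2 = 0.
Hence M_0 = 0, M_1 = -45/2, M_2 = 0.
On [1, 2], s(x) = 9 - 13/2·(x - 1) - 45/4·(x - 1)² + 15/4·(x - 1)³.
With (x - 1) = 2/3: s(5/3) = 7/9.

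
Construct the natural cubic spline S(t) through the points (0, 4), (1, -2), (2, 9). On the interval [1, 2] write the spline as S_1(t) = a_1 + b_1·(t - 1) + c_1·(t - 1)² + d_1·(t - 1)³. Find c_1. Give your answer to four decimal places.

12.7500

With M_i denoting the second derivative at x_i, h_i = 1, 1, and Δ_i = (y_(i+1) − y_i)/h_i = -6, 11:
  1·M_0 + 4·M_1 + 1·M_2 = 6(Δ_1 - Δ_0) = 102
Natural end conditions: M_0 = M_2 = 0.
Forward elimination and back-substitution give M_0 = 0, M_1 = 51/2, M_2 = 0.
On [1, 2], with S_1(t) = a_1 + b_1·(t - 1) + c_1·(t - 1)² + d_1·(t - 1)³: c_1 = M_1/2 = 51/4, d_1 = (M_2 - M_1)/(6h_1) = -17/4, b_1 = Δ_1 - h_1(2M_1 + M_2)/6 = 5/2.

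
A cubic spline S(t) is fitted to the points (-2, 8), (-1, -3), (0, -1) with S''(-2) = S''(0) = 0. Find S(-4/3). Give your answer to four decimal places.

-0.5370

Put m_i = S'' at the i-th knot. Here h = (1, 1) and Δ = (-11, 2), so the interior equations h_(i-1)·m_(i-1) + 2(h_(i-1)+h_i)·m_i + h_i·m_(i+1) = 6(Δ_i − Δ_(i-1)) read
  1·m_0 + 4·m_1 + 1·m_2 = 6(Δ_1 - Δ_0) = 78
Natural end conditions: m_0 = m_2 = 0.
Solving the tridiagonal system: m_0 = 0, m_1 = 39/2, m_2 = 0.
On [-2, -1], S(t) = 8 - 57/4·(t + 2) + 0·(t + 2)² + 13/4·(t + 2)³.
With (t + 2) = 2/3: S(-4/3) = -29/54.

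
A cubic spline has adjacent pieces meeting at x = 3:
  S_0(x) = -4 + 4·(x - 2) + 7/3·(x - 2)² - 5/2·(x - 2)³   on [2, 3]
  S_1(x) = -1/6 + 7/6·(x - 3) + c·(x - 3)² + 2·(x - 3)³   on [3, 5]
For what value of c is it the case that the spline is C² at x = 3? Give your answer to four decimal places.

-5.1667

S_0''(x) = 14/3 - 15·(x - 2), so S_0''(3) = -31/3. On the right, S_1''(3) = 2c, so c = -31/6.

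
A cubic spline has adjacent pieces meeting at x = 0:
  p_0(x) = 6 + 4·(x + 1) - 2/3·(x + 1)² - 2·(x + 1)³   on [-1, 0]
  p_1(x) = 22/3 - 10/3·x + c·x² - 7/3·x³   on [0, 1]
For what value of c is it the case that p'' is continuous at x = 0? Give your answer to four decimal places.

p_0''(x) = -4/3 - 12·(x + 1), so p_0''(0) = -40/3. On the right, p_1''(0) = 2c, so c = -20/3.

-6.6667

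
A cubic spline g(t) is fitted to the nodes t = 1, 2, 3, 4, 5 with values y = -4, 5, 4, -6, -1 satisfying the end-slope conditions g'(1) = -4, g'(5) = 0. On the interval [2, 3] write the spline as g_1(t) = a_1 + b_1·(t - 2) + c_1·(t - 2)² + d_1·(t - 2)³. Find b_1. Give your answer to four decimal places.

Let σ_i = g''(x_i). Step sizes h_i = 1, 1, 1, 1; slopes of the chords Δ_i = (y_(i+1) - y_i)/h_i = 9, -1, -10, 5.
  1·σ_0 + 4·σ_1 + 1·σ_2 = 6(Δ_1 - Δ_0) = -60
  1·σ_1 + 4·σ_2 + 1·σ_3 = 6(Δ_2 - Δ_1) = -54
  1·σ_2 + 4·σ_3 + 1·σ_4 = 6(Δ_3 - Δ_2) = 90
Clamped end conditions give two more equations: 2h_0·σ_0 + h_0·σ_1 = 6(Δ_0 - g'(1)) = 78 and h_3·σ_3 + 2h_3·σ_4 = 6(g'(5) - Δ_3) = -30.
Forward elimination and back-substitution give σ_0 = 1423/28, σ_1 = -331/14, σ_2 = -65/4, σ_3 = 485/14, σ_4 = -905/28.
On [2, 3], with g_1(t) = a_1 + b_1·(t - 2) + c_1·(t - 2)² + d_1·(t - 2)³: c_1 = σ_1/2 = -331/28, d_1 = (σ_2 - σ_1)/(6h_1) = 69/56, b_1 = Δ_1 - h_1(2σ_1 + σ_2)/6 = 537/56.

9.5893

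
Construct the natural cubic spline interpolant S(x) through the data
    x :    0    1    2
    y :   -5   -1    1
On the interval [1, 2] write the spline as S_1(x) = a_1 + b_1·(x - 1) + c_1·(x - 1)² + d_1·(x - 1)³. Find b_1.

With σ_i denoting the second derivative at x_i, h_i = 1, 1, and Δ_i = (y_(i+1) − y_i)/h_i = 4, 2:
  1·σ_0 + 4·σ_1 + 1·σ_2 = 6(Δ_1 - Δ_0) = -12
Natural end conditions: σ_0 = σ_2 = 0.
Hence σ_0 = 0, σ_1 = -3, σ_2 = 0.
On [1, 2], with S_1(x) = a_1 + b_1·(x - 1) + c_1·(x - 1)² + d_1·(x - 1)³: c_1 = σ_1/2 = -3/2, d_1 = (σ_2 - σ_1)/(6h_1) = 1/2, b_1 = Δ_1 - h_1(2σ_1 + σ_2)/6 = 3.

3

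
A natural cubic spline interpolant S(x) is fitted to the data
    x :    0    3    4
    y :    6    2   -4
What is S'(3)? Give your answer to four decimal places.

-4.8333

Put m_i = S'' at the i-th knot. Here h = (3, 1) and Δ = (-4/3, -6), so the interior equations h_(i-1)·m_(i-1) + 2(h_(i-1)+h_i)·m_i + h_i·m_(i+1) = 6(Δ_i − Δ_(i-1)) read
  3·m_0 + 8·m_1 + 1·m_2 = 6(Δ_1 - Δ_0) = -28
Natural end conditions: m_0 = m_2 = 0.
Solving the tridiagonal system: m_0 = 0, m_1 = -7/2, m_2 = 0.
On [3, 4], S'(x) = b_1 + 2c_1·(x - 3) + 3d_1·(x - 3)² with b_1 = Δ_1 - h_1(2m_1 + m_2)/6 = -29/6, c_1 = m_1/2 = -7/4, d_1 = (m_2 - m_1)/(6h_1) = 7/12. So S'(3) = -29/6.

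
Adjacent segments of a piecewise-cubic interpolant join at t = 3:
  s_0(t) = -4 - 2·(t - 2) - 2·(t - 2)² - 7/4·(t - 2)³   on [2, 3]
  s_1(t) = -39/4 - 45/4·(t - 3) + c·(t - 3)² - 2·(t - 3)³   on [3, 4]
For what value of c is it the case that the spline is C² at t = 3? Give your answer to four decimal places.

-7.2500

s_0''(t) = -4 - 21/2·(t - 2), so s_0''(3) = -29/2. On the right, s_1''(3) = 2c, so c = -29/4.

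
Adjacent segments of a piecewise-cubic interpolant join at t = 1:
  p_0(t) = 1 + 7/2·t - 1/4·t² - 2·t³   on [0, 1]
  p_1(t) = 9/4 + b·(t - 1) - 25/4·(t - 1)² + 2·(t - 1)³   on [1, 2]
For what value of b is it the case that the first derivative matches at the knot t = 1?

p_0'(t) = 7/2 - 1/2·t - 6·t², so p_0'(1) = -3. On the right, p_1'(1) = b, so b = -3.

-3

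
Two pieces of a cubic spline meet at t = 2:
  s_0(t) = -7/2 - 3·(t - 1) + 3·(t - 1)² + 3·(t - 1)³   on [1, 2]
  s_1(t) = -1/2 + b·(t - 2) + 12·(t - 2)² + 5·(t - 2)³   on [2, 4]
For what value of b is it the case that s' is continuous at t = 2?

s_0'(t) = -3 + 6·(t - 1) + 9·(t - 1)², so s_0'(2) = 12. On the right, s_1'(2) = b, so b = 12.

12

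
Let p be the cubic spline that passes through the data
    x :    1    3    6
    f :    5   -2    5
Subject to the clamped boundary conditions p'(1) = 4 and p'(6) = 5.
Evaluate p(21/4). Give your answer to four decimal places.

1.2414

With M_i denoting the second derivative at x_i, h_i = 2, 3, and Δ_i = (y_(i+1) − y_i)/h_i = -7/2, 7/3:
  2·M_0 + 10·M_1 + 3·M_2 = 6(Δ_1 - Δ_0) = 35
Clamped end conditions give two more equations: 2h_0·M_0 + h_0·M_1 = 6(Δ_0 - p'(1)) = -45 and h_1·M_1 + 2h_1·M_2 = 6(p'(6) - Δ_1) = 16.
Solving: M_0 = -291/20, M_1 = 33/5, M_2 = -19/30.
On [3, 6], p(x) = -2 - 79/20·(x - 3) + 33/10·(x - 3)² - 217/540·(x - 3)³.
With (x - 3) = 9/4: p(21/4) = 1589/1280.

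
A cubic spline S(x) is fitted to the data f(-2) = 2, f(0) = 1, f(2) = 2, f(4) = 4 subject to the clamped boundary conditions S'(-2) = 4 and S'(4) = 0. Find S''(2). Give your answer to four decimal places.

0.0667

Let σ_i = S''(x_i). Step sizes h_i = 2, 2, 2; slopes of the chords Δ_i = (y_(i+1) - y_i)/h_i = -1/2, 1/2, 1.
  2·σ_0 + 8·σ_1 + 2·σ_2 = 6(Δ_1 - Δ_0) = 6
  2·σ_1 + 8·σ_2 + 2·σ_3 = 6(Δ_2 - Δ_1) = 3
Clamped end conditions give two more equations: 2h_0·σ_0 + h_0·σ_1 = 6(Δ_0 - S'(-2)) = -27 and h_2·σ_2 + 2h_2·σ_3 = 6(S'(4) - Δ_2) = -6.
Solving the tridiagonal system: σ_0 = -122/15, σ_1 = 83/30, σ_2 = 1/15, σ_3 = -23/15.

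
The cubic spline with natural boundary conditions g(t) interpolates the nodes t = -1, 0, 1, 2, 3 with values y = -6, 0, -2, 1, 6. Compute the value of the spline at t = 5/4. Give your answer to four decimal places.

-1.8677

Write M_i for g''(x_i). With h_i = 1, 1, 1, 1 and divided differences Δ_i = 6, -2, 3, 5, the continuity of g' gives the tridiagonal system
  1·M_0 + 4·M_1 + 1·M_2 = 6(Δ_1 - Δ_0) = -48
  1·M_1 + 4·M_2 + 1·M_3 = 6(Δ_2 - Δ_1) = 30
  1·M_2 + 4·M_3 + 1·M_4 = 6(Δ_3 - Δ_2) = 12
Natural end conditions: M_0 = M_4 = 0.
Solving: M_0 = 0, M_1 = -207/14, M_2 = 78/7, M_3 = 3/14, M_4 = 0.
On [1, 2], g(t) = -2 - 3/4·(t - 1) + 39/7·(t - 1)² - 51/28·(t - 1)³.
With (t - 1) = 1/4: g(5/4) = -3347/1792.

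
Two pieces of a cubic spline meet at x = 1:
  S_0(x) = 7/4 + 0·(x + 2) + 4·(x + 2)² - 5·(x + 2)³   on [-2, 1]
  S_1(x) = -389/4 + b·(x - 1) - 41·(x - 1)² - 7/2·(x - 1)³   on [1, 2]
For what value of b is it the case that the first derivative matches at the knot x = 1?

S_0'(x) = 0 + 8·(x + 2) - 15·(x + 2)², so S_0'(1) = -111. On the right, S_1'(1) = b, so b = -111.

-111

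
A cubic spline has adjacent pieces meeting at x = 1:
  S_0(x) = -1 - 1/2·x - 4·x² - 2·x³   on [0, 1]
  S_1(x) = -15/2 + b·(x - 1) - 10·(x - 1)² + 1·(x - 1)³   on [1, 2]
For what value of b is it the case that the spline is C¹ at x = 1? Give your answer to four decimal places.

S_0'(x) = -1/2 - 8·x - 6·x², so S_0'(1) = -29/2. On the right, S_1'(1) = b, so b = -29/2.

-14.5000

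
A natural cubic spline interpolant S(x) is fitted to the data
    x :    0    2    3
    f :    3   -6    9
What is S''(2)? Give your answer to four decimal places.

19.5000

Let M_i = S''(x_i). Step sizes h_i = 2, 1; slopes of the chords Δ_i = (y_(i+1) - y_i)/h_i = -9/2, 15.
  2·M_0 + 6·M_1 + 1·M_2 = 6(Δ_1 - Δ_0) = 117
Natural end conditions: M_0 = M_2 = 0.
Forward elimination and back-substitution give M_0 = 0, M_1 = 39/2, M_2 = 0.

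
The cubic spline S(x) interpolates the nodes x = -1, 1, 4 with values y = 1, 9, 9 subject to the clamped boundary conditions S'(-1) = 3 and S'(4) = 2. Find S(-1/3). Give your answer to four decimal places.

3.6222

Write M_i for S''(x_i). With h_i = 2, 3 and divided differences Δ_i = 4, 0, the continuity of S' gives the tridiagonal system
  2·M_0 + 10·M_1 + 3·M_2 = 6(Δ_1 - Δ_0) = -24
Clamped end conditions give two more equations: 2h_0·M_0 + h_0·M_1 = 6(Δ_0 - S'(-1)) = 6 and h_1·M_1 + 2h_1·M_2 = 6(S'(4) - Δ_1) = 12.
Hence M_0 = 37/10, M_1 = -22/5, M_2 = 21/5.
On [-1, 1], S(x) = 1 + 3·(x + 1) + 37/20·(x + 1)² - 27/40·(x + 1)³.
With (x + 1) = 2/3: S(-1/3) = 163/45.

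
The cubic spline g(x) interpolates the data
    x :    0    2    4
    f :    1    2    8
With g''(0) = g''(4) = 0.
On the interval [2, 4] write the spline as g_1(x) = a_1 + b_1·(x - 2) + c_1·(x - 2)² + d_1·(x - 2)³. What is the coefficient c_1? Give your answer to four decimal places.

0.9375

With m_i denoting the second derivative at x_i, h_i = 2, 2, and Δ_i = (y_(i+1) − y_i)/h_i = 1/2, 3:
  2·m_0 + 8·m_1 + 2·m_2 = 6(Δ_1 - Δ_0) = 15
Natural end conditions: m_0 = m_2 = 0.
Hence m_0 = 0, m_1 = 15/8, m_2 = 0.
On [2, 4], with g_1(x) = a_1 + b_1·(x - 2) + c_1·(x - 2)² + d_1·(x - 2)³: c_1 = m_1/2 = 15/16, d_1 = (m_2 - m_1)/(6h_1) = -5/32, b_1 = Δ_1 - h_1(2m_1 + m_2)/6 = 7/4.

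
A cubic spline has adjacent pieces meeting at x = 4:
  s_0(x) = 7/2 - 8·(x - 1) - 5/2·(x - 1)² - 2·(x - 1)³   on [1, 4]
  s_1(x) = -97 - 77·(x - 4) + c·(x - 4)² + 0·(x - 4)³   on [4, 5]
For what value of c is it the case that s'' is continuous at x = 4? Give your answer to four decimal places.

-20.5000

s_0''(x) = -5 - 12·(x - 1), so s_0''(4) = -41. On the right, s_1''(4) = 2c, so c = -41/2.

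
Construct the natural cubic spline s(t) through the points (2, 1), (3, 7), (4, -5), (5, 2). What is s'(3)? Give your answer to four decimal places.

Write M_i for s''(x_i). With h_i = 1, 1, 1 and divided differences Δ_i = 6, -12, 7, the continuity of s' gives the tridiagonal system
  1·M_0 + 4·M_1 + 1·M_2 = 6(Δ_1 - Δ_0) = -108
  1·M_1 + 4·M_2 + 1·M_3 = 6(Δ_2 - Δ_1) = 114
Natural end conditions: M_0 = M_3 = 0.
Forward elimination and back-substitution give M_0 = 0, M_1 = -182/5, M_2 = 188/5, M_3 = 0.
On [3, 4], s'(t) = b_1 + 2c_1·(t - 3) + 3d_1·(t - 3)² with b_1 = Δ_1 - h_1(2M_1 + M_2)/6 = -92/15, c_1 = M_1/2 = -91/5, d_1 = (M_2 - M_1)/(6h_1) = 37/3. So s'(3) = -92/15.

-6.1333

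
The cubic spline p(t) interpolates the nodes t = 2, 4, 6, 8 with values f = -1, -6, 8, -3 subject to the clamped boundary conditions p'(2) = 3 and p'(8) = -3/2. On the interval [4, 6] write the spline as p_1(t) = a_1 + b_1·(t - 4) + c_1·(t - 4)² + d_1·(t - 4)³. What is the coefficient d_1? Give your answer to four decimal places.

Write σ_i for p''(x_i). With h_i = 2, 2, 2 and divided differences Δ_i = -5/2, 7, -11/2, the continuity of p' gives the tridiagonal system
  2·σ_0 + 8·σ_1 + 2·σ_2 = 6(Δ_1 - Δ_0) = 57
  2·σ_1 + 8·σ_2 + 2·σ_3 = 6(Δ_2 - Δ_1) = -75
Clamped end conditions give two more equations: 2h_0·σ_0 + h_0·σ_1 = 6(Δ_0 - p'(2)) = -33 and h_2·σ_2 + 2h_2·σ_3 = 6(p'(8) - Δ_2) = 24.
Solving the tridiagonal system: σ_0 = -159/10, σ_1 = 153/10, σ_2 = -84/5, σ_3 = 72/5.
On [4, 6], with p_1(t) = a_1 + b_1·(t - 4) + c_1·(t - 4)² + d_1·(t - 4)³: c_1 = σ_1/2 = 153/20, d_1 = (σ_2 - σ_1)/(6h_1) = -107/40, b_1 = Δ_1 - h_1(2σ_1 + σ_2)/6 = 12/5.

-2.6750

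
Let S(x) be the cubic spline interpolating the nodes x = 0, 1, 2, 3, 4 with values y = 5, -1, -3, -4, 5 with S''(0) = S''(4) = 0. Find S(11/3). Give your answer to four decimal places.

1.2063

Write M_i for S''(x_i). With h_i = 1, 1, 1, 1 and divided differences Δ_i = -6, -2, -1, 9, the continuity of S' gives the tridiagonal system
  1·M_0 + 4·M_1 + 1·M_2 = 6(Δ_1 - Δ_0) = 24
  1·M_1 + 4·M_2 + 1·M_3 = 6(Δ_2 - Δ_1) = 6
  1·M_2 + 4·M_3 + 1·M_4 = 6(Δ_3 - Δ_2) = 60
Natural end conditions: M_0 = M_4 = 0.
Solving the tridiagonal system: M_0 = 0, M_1 = 99/14, M_2 = -30/7, M_3 = 225/14, M_4 = 0.
On [3, 4], S(x) = -4 + 51/14·(x - 3) + 225/28·(x - 3)² - 75/28·(x - 3)³.
With (x - 3) = 2/3: S(11/3) = 76/63.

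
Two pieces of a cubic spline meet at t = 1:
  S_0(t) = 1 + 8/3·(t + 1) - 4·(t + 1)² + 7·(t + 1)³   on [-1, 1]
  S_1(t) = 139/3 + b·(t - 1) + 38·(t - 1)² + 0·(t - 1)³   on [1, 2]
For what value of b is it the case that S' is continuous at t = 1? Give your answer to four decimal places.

70.6667

S_0'(t) = 8/3 - 8·(t + 1) + 21·(t + 1)², so S_0'(1) = 212/3. On the right, S_1'(1) = b, so b = 212/3.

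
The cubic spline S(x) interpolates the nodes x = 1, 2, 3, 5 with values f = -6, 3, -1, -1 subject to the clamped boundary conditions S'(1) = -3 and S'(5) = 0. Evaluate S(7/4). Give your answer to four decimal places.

0.6094

Put M_i = S'' at the i-th knot. Here h = (1, 1, 2) and Δ = (9, -4, 0), so the interior equations h_(i-1)·M_(i-1) + 2(h_(i-1)+h_i)·M_i + h_i·M_(i+1) = 6(Δ_i − Δ_(i-1)) read
  1·M_0 + 4·M_1 + 1·M_2 = 6(Δ_1 - Δ_0) = -78
  1·M_1 + 6·M_2 + 2·M_3 = 6(Δ_2 - Δ_1) = 24
Clamped end conditions give two more equations: 2h_0·M_0 + h_0·M_1 = 6(Δ_0 - S'(1)) = 72 and h_2·M_2 + 2h_2·M_3 = 6(S'(5) - Δ_2) = 0.
Solving: M_0 = 54, M_1 = -36, M_2 = 12, M_3 = -6.
On [1, 2], S(x) = -6 - 3·(x - 1) + 27·(x - 1)² - 15·(x - 1)³.
With (x - 1) = 3/4: S(7/4) = 39/64.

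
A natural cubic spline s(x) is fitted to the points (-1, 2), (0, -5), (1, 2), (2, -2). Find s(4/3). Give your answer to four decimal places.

2.0988

Put σ_i = s'' at the i-th knot. Here h = (1, 1, 1) and Δ = (-7, 7, -4), so the interior equations h_(i-1)·σ_(i-1) + 2(h_(i-1)+h_i)·σ_i + h_i·σ_(i+1) = 6(Δ_i − Δ_(i-1)) read
  1·σ_0 + 4·σ_1 + 1·σ_2 = 6(Δ_1 - Δ_0) = 84
  1·σ_1 + 4·σ_2 + 1·σ_3 = 6(Δ_2 - Δ_1) = -66
Natural end conditions: σ_0 = σ_3 = 0.
Solving: σ_0 = 0, σ_1 = 134/5, σ_2 = -116/5, σ_3 = 0.
On [1, 2], s(x) = 2 + 56/15·(x - 1) - 58/5·(x - 1)² + 58/15·(x - 1)³.
With (x - 1) = 1/3: s(4/3) = 170/81.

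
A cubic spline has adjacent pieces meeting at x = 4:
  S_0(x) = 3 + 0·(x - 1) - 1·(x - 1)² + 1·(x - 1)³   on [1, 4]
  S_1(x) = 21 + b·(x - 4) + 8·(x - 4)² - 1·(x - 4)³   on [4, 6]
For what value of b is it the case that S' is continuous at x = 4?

21

S_0'(x) = 0 - 2·(x - 1) + 3·(x - 1)², so S_0'(4) = 21. On the right, S_1'(4) = b, so b = 21.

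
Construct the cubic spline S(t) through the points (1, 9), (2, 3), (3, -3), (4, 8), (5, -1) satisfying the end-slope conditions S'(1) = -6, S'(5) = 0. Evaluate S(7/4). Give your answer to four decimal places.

With M_i denoting the second derivative at x_i, h_i = 1, 1, 1, 1, and Δ_i = (y_(i+1) − y_i)/h_i = -6, -6, 11, -9:
  1·M_0 + 4·M_1 + 1·M_2 = 6(Δ_1 - Δ_0) = 0
  1·M_1 + 4·M_2 + 1·M_3 = 6(Δ_2 - Δ_1) = 102
  1·M_2 + 4·M_3 + 1·M_4 = 6(Δ_3 - Δ_2) = -120
Clamped end conditions give two more equations: 2h_0·M_0 + h_0·M_1 = 6(Δ_0 - S'(1)) = 0 and h_3·M_3 + 2h_3·M_4 = 6(S'(5) - Δ_3) = 54.
Hence M_0 = 6, M_1 = -12, M_2 = 42, M_3 = -54, M_4 = 54.
On [1, 2], S(t) = 9 - 6·(t - 1) + 3·(t - 1)² - 3·(t - 1)³.
With (t - 1) = 3/4: S(7/4) = 315/64.

4.9219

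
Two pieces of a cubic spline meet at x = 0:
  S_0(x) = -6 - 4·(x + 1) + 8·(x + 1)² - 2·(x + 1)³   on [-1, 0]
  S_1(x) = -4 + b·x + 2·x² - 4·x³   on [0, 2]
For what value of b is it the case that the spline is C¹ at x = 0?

S_0'(x) = -4 + 16·(x + 1) - 6·(x + 1)², so S_0'(0) = 6. On the right, S_1'(0) = b, so b = 6.

6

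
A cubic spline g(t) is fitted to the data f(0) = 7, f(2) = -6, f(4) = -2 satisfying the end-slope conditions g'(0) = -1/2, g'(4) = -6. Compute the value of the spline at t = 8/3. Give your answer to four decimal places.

-4.5926

With σ_i denoting the second derivative at x_i, h_i = 2, 2, and Δ_i = (y_(i+1) − y_i)/h_i = -13/2, 2:
  2·σ_0 + 8·σ_1 + 2·σ_2 = 6(Δ_1 - Δ_0) = 51
Clamped end conditions give two more equations: 2h_0·σ_0 + h_0·σ_1 = 6(Δ_0 - g'(0)) = -36 and h_1·σ_1 + 2h_1·σ_2 = 6(g'(4) - Δ_1) = -48.
Solving the tridiagonal system: σ_0 = -67/4, σ_1 = 31/2, σ_2 = -79/4.
On [2, 4], g(t) = -6 - 7/4·(t - 2) + 31/4·(t - 2)² - 47/16·(t - 2)³.
With (t - 2) = 2/3: g(8/3) = -124/27.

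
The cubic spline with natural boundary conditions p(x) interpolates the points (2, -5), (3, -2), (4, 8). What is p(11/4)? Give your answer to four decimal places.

With M_i denoting the second derivative at x_i, h_i = 1, 1, and Δ_i = (y_(i+1) − y_i)/h_i = 3, 10:
  1·M_0 + 4·M_1 + 1·M_2 = 6(Δ_1 - Δ_0) = 42
Natural end conditions: M_0 = M_2 = 0.
Solving: M_0 = 0, M_1 = 21/2, M_2 = 0.
On [2, 3], p(x) = -5 + 5/4·(x - 2) + 0·(x - 2)² + 7/4·(x - 2)³.
With (x - 2) = 3/4: p(11/4) = -851/256.

-3.3242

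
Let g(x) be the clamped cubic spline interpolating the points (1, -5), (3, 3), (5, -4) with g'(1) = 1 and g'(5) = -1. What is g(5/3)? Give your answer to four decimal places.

Write m_i for g''(x_i). With h_i = 2, 2 and divided differences Δ_i = 4, -7/2, the continuity of g' gives the tridiagonal system
  2·m_0 + 8·m_1 + 2·m_2 = 6(Δ_1 - Δ_0) = -45
Clamped end conditions give two more equations: 2h_0·m_0 + h_0·m_1 = 6(Δ_0 - g'(1)) = 18 and h_1·m_1 + 2h_1·m_2 = 6(g'(5) - Δ_1) = 15.
Solving the tridiagonal system: m_0 = 77/8, m_1 = -41/4, m_2 = 71/8.
On [1, 3], g(x) = -5 + 1·(x - 1) + 77/16·(x - 1)² - 53/32·(x - 1)³.
With (x - 1) = 2/3: g(5/3) = -145/54.

-2.6852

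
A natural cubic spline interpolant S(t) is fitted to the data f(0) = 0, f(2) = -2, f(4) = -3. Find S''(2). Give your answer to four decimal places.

0.3750

Write M_i for S''(x_i). With h_i = 2, 2 and divided differences Δ_i = -1, -1/2, the continuity of S' gives the tridiagonal system
  2·M_0 + 8·M_1 + 2·M_2 = 6(Δ_1 - Δ_0) = 3
Natural end conditions: M_0 = M_2 = 0.
Forward elimination and back-substitution give M_0 = 0, M_1 = 3/8, M_2 = 0.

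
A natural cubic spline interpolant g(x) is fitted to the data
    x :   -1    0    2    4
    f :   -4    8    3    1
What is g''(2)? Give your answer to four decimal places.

5.1818

Write M_i for g''(x_i). With h_i = 1, 2, 2 and divided differences Δ_i = 12, -5/2, -1, the continuity of g' gives the tridiagonal system
  1·M_0 + 6·M_1 + 2·M_2 = 6(Δ_1 - Δ_0) = -87
  2·M_1 + 8·M_2 + 2·M_3 = 6(Δ_2 - Δ_1) = 9
Natural end conditions: M_0 = M_3 = 0.
Solving the tridiagonal system: M_0 = 0, M_1 = -357/22, M_2 = 57/11, M_3 = 0.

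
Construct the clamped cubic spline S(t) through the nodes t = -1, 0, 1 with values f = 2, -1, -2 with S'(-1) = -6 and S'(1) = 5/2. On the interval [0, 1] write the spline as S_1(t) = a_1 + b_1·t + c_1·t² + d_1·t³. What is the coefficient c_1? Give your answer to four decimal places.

Write m_i for S''(x_i). With h_i = 1, 1 and divided differences Δ_i = -3, -1, the continuity of S' gives the tridiagonal system
  1·m_0 + 4·m_1 + 1·m_2 = 6(Δ_1 - Δ_0) = 12
Clamped end conditions give two more equations: 2h_0·m_0 + h_0·m_1 = 6(Δ_0 - S'(-1)) = 18 and h_1·m_1 + 2h_1·m_2 = 6(S'(1) - Δ_1) = 21.
Hence m_0 = 41/4, m_1 = -5/2, m_2 = 47/4.
On [0, 1], with S_1(t) = a_1 + b_1·t + c_1·t² + d_1·t³: c_1 = m_1/2 = -5/4, d_1 = (m_2 - m_1)/(6h_1) = 19/8, b_1 = Δ_1 - h_1(2m_1 + m_2)/6 = -17/8.

-1.2500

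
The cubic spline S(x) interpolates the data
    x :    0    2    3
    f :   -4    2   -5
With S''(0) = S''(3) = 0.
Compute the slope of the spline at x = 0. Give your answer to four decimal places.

Write m_i for S''(x_i). With h_i = 2, 1 and divided differences Δ_i = 3, -7, the continuity of S' gives the tridiagonal system
  2·m_0 + 6·m_1 + 1·m_2 = 6(Δ_1 - Δ_0) = -60
Natural end conditions: m_0 = m_2 = 0.
Hence m_0 = 0, m_1 = -10, m_2 = 0.
On [0, 2], S'(x) = b_0 + 2c_0·x + 3d_0·x² with b_0 = Δ_0 - h_0(2m_0 + m_1)/6 = 19/3, c_0 = m_0/2 = 0, d_0 = (m_1 - m_0)/(6h_0) = -5/6. So S'(0) = 19/3.

6.3333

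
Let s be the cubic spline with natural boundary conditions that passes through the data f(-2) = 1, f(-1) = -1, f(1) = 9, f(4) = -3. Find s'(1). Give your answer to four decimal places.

3.2857

With m_i denoting the second derivative at x_i, h_i = 1, 2, 3, and Δ_i = (y_(i+1) − y_i)/h_i = -2, 5, -4:
  1·m_0 + 6·m_1 + 2·m_2 = 6(Δ_1 - Δ_0) = 42
  2·m_1 + 10·m_2 + 3·m_3 = 6(Δ_2 - Δ_1) = -54
Natural end conditions: m_0 = m_3 = 0.
Solving the tridiagonal system: m_0 = 0, m_1 = 66/7, m_2 = -51/7, m_3 = 0.
On [1, 4], s'(t) = b_2 + 2c_2·(t - 1) + 3d_2·(t - 1)² with b_2 = Δ_2 - h_2(2m_2 + m_3)/6 = 23/7, c_2 = m_2/2 = -51/14, d_2 = (m_3 - m_2)/(6h_2) = 17/42. So s'(1) = 23/7.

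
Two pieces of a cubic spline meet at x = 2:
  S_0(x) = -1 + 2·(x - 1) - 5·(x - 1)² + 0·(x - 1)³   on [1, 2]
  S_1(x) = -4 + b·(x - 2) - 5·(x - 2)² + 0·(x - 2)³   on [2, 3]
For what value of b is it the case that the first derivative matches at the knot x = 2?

-8

S_0'(x) = 2 - 10·(x - 1) + 0·(x - 1)², so S_0'(2) = -8. On the right, S_1'(2) = b, so b = -8.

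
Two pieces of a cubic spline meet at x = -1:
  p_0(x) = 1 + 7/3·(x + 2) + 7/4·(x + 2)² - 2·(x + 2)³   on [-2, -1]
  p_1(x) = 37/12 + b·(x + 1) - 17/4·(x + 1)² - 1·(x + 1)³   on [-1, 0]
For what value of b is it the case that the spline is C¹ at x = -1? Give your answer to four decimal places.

-0.1667

p_0'(x) = 7/3 + 7/2·(x + 2) - 6·(x + 2)², so p_0'(-1) = -1/6. On the right, p_1'(-1) = b, so b = -1/6.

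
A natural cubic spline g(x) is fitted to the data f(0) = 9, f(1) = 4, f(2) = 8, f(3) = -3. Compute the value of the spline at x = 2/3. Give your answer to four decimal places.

Put m_i = g'' at the i-th knot. Here h = (1, 1, 1) and Δ = (-5, 4, -11), so the interior equations h_(i-1)·m_(i-1) + 2(h_(i-1)+h_i)·m_i + h_i·m_(i+1) = 6(Δ_i − Δ_(i-1)) read
  1·m_0 + 4·m_1 + 1·m_2 = 6(Δ_1 - Δ_0) = 54
  1·m_1 + 4·m_2 + 1·m_3 = 6(Δ_2 - Δ_1) = -90
Natural end conditions: m_0 = m_3 = 0.
Forward elimination and back-substitution give m_0 = 0, m_1 = 102/5, m_2 = -138/5, m_3 = 0.
On [0, 1], g(x) = 9 - 42/5·x + 0·x² + 17/5·x³.
With x = 2/3: g(2/3) = 119/27.

4.4074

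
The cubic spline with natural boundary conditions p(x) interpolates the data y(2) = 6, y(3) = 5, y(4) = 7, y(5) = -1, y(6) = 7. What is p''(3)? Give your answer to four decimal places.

10.8214

Let m_i = p''(x_i). Step sizes h_i = 1, 1, 1, 1; slopes of the chords Δ_i = (y_(i+1) - y_i)/h_i = -1, 2, -8, 8.
  1·m_0 + 4·m_1 + 1·m_2 = 6(Δ_1 - Δ_0) = 18
  1·m_1 + 4·m_2 + 1·m_3 = 6(Δ_2 - Δ_1) = -60
  1·m_2 + 4·m_3 + 1·m_4 = 6(Δ_3 - Δ_2) = 96
Natural end conditions: m_0 = m_4 = 0.
Forward elimination and back-substitution give m_0 = 0, m_1 = 303/28, m_2 = -177/7, m_3 = 849/28, m_4 = 0.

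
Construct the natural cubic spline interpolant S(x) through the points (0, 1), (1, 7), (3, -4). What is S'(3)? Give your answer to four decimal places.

-9.3333

Let m_i = S''(x_i). Step sizes h_i = 1, 2; slopes of the chords Δ_i = (y_(i+1) - y_i)/h_i = 6, -11/2.
  1·m_0 + 6·m_1 + 2·m_2 = 6(Δ_1 - Δ_0) = -69
Natural end conditions: m_0 = m_2 = 0.
Solving: m_0 = 0, m_1 = -23/2, m_2 = 0.
On [1, 3], S'(x) = b_1 + 2c_1·(x - 1) + 3d_1·(x - 1)² with b_1 = Δ_1 - h_1(2m_1 + m_2)/6 = 13/6, c_1 = m_1/2 = -23/4, d_1 = (m_2 - m_1)/(6h_1) = 23/24. So S'(3) = -28/3.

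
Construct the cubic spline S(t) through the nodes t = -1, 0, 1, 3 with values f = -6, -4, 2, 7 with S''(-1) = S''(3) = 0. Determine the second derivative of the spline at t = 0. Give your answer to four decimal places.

Let σ_i = S''(x_i). Step sizes h_i = 1, 1, 2; slopes of the chords Δ_i = (y_(i+1) - y_i)/h_i = 2, 6, 5/2.
  1·σ_0 + 4·σ_1 + 1·σ_2 = 6(Δ_1 - Δ_0) = 24
  1·σ_1 + 6·σ_2 + 2·σ_3 = 6(Δ_2 - Δ_1) = -21
Natural end conditions: σ_0 = σ_3 = 0.
Solving the tridiagonal system: σ_0 = 0, σ_1 = 165/23, σ_2 = -108/23, σ_3 = 0.

7.1739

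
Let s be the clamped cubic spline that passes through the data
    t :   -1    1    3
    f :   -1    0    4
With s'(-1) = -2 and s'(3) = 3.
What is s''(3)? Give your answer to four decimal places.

1.6250

Put m_i = s'' at the i-th knot. Here h = (2, 2) and Δ = (1/2, 2), so the interior equations h_(i-1)·m_(i-1) + 2(h_(i-1)+h_i)·m_i + h_i·m_(i+1) = 6(Δ_i − Δ_(i-1)) read
  2·m_0 + 8·m_1 + 2·m_2 = 6(Δ_1 - Δ_0) = 9
Clamped end conditions give two more equations: 2h_0·m_0 + h_0·m_1 = 6(Δ_0 - s'(-1)) = 15 and h_1·m_1 + 2h_1·m_2 = 6(s'(3) - Δ_1) = 6.
Solving: m_0 = 31/8, m_1 = -1/4, m_2 = 13/8.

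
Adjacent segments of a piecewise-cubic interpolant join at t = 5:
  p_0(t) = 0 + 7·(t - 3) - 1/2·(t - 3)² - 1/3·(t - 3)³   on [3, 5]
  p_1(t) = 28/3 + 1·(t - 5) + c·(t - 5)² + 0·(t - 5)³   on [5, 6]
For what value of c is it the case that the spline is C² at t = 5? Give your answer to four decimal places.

p_0''(t) = -1 - 2·(t - 3), so p_0''(5) = -5. On the right, p_1''(5) = 2c, so c = -5/2.

-2.5000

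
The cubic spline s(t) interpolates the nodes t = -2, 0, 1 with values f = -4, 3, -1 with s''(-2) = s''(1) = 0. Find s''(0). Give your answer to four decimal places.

-7.5000

Write M_i for s''(x_i). With h_i = 2, 1 and divided differences Δ_i = 7/2, -4, the continuity of s' gives the tridiagonal system
  2·M_0 + 6·M_1 + 1·M_2 = 6(Δ_1 - Δ_0) = -45
Natural end conditions: M_0 = M_2 = 0.
Forward elimination and back-substitution give M_0 = 0, M_1 = -15/2, M_2 = 0.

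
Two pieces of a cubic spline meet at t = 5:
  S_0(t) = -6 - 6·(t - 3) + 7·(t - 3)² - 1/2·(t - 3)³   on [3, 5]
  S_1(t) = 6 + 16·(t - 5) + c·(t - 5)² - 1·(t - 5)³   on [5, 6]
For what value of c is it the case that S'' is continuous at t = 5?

S_0''(t) = 14 - 3·(t - 3), so S_0''(5) = 8. On the right, S_1''(5) = 2c, so c = 4.

4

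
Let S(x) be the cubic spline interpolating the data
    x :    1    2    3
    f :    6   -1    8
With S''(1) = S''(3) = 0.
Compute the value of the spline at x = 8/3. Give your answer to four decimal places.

Put M_i = S'' at the i-th knot. Here h = (1, 1) and Δ = (-7, 9), so the interior equations h_(i-1)·M_(i-1) + 2(h_(i-1)+h_i)·M_i + h_i·M_(i+1) = 6(Δ_i − Δ_(i-1)) read
  1·M_0 + 4·M_1 + 1·M_2 = 6(Δ_1 - Δ_0) = 96
Natural end conditions: M_0 = M_2 = 0.
Solving the tridiagonal system: M_0 = 0, M_1 = 24, M_2 = 0.
On [2, 3], S(x) = -1 + 1·(x - 2) + 12·(x - 2)² - 4·(x - 2)³.
With (x - 2) = 2/3: S(8/3) = 103/27.

3.8148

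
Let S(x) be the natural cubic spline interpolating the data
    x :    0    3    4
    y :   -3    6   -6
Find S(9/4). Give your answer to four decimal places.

9.2871

Put σ_i = S'' at the i-th knot. Here h = (3, 1) and Δ = (3, -12), so the interior equations h_(i-1)·σ_(i-1) + 2(h_(i-1)+h_i)·σ_i + h_i·σ_(i+1) = 6(Δ_i − Δ_(i-1)) read
  3·σ_0 + 8·σ_1 + 1·σ_2 = 6(Δ_1 - Δ_0) = -90
Natural end conditions: σ_0 = σ_2 = 0.
Solving: σ_0 = 0, σ_1 = -45/4, σ_2 = 0.
On [0, 3], S(x) = -3 + 69/8·x + 0·x² - 5/8·x³.
With x = 9/4: S(9/4) = 4755/512.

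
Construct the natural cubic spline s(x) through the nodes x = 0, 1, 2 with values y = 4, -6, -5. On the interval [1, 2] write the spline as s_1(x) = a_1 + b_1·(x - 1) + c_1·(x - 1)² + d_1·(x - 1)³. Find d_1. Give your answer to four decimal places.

Put M_i = s'' at the i-th knot. Here h = (1, 1) and Δ = (-10, 1), so the interior equations h_(i-1)·M_(i-1) + 2(h_(i-1)+h_i)·M_i + h_i·M_(i+1) = 6(Δ_i − Δ_(i-1)) read
  1·M_0 + 4·M_1 + 1·M_2 = 6(Δ_1 - Δ_0) = 66
Natural end conditions: M_0 = M_2 = 0.
Solving: M_0 = 0, M_1 = 33/2, M_2 = 0.
On [1, 2], with s_1(x) = a_1 + b_1·(x - 1) + c_1·(x - 1)² + d_1·(x - 1)³: c_1 = M_1/2 = 33/4, d_1 = (M_2 - M_1)/(6h_1) = -11/4, b_1 = Δ_1 - h_1(2M_1 + M_2)/6 = -9/2.

-2.7500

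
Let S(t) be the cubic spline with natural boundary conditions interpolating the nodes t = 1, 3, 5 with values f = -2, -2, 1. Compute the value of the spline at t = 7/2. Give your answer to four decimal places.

-1.4961

Put σ_i = S'' at the i-th knot. Here h = (2, 2) and Δ = (0, 3/2), so the interior equations h_(i-1)·σ_(i-1) + 2(h_(i-1)+h_i)·σ_i + h_i·σ_(i+1) = 6(Δ_i − Δ_(i-1)) read
  2·σ_0 + 8·σ_1 + 2·σ_2 = 6(Δ_1 - Δ_0) = 9
Natural end conditions: σ_0 = σ_2 = 0.
Hence σ_0 = 0, σ_1 = 9/8, σ_2 = 0.
On [3, 5], S(t) = -2 + 3/4·(t - 3) + 9/16·(t - 3)² - 3/32·(t - 3)³.
With (t - 3) = 1/2: S(7/2) = -383/256.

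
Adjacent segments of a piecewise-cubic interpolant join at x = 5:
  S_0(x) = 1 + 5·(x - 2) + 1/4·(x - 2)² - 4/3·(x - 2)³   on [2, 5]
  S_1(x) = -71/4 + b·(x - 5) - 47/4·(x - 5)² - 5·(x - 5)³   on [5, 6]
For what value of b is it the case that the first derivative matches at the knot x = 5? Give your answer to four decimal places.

S_0'(x) = 5 + 1/2·(x - 2) - 4·(x - 2)², so S_0'(5) = -59/2. On the right, S_1'(5) = b, so b = -59/2.

-29.5000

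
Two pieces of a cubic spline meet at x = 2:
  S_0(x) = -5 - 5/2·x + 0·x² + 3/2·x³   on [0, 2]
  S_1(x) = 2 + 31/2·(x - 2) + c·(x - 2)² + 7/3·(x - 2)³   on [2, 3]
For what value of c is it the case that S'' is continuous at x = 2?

S_0''(x) = 0 + 9·x, so S_0''(2) = 18. On the right, S_1''(2) = 2c, so c = 9.

9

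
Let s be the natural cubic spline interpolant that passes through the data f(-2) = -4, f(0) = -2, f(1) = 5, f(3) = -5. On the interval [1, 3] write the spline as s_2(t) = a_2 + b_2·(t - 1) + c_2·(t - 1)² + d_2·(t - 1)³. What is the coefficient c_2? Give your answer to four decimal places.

-6.6857

Write M_i for s''(x_i). With h_i = 2, 1, 2 and divided differences Δ_i = 1, 7, -5, the continuity of s' gives the tridiagonal system
  2·M_0 + 6·M_1 + 1·M_2 = 6(Δ_1 - Δ_0) = 36
  1·M_1 + 6·M_2 + 2·M_3 = 6(Δ_2 - Δ_1) = -72
Natural end conditions: M_0 = M_3 = 0.
Hence M_0 = 0, M_1 = 288/35, M_2 = -468/35, M_3 = 0.
On [1, 3], with s_2(t) = a_2 + b_2·(t - 1) + c_2·(t - 1)² + d_2·(t - 1)³: c_2 = M_2/2 = -234/35, d_2 = (M_3 - M_2)/(6h_2) = 39/35, b_2 = Δ_2 - h_2(2M_2 + M_3)/6 = 137/35.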